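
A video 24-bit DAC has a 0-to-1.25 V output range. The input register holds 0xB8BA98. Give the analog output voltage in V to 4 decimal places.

LSB = 1.25 V / 2^24 = 0.07 µV.
Code 0xB8BA98 = 12106392 decimal.
V_out = 0 + 12106392 × 7.45058e-08 V = 0.901996 V.

0.9020 V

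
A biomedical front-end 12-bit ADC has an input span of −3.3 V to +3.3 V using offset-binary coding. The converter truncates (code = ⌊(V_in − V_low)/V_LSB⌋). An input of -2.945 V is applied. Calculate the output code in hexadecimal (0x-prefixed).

LSB = 6.6 V / 4096 = 1.611 mV.
(V_in − V_low)/LSB = (-2.945 − (−3.3)) / 0.00161133 = 220.315.
So the output code is 220.
In hexadecimal (0x-prefixed): 0xDC.

code 0xDC (decimal 220)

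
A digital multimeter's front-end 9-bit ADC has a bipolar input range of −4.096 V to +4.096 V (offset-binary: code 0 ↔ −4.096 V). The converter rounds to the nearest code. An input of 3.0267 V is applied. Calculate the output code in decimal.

Full-scale span = 8.192 V; LSB = 8.192/2^9 = 16.000 mV.
Input sits at 445.169 steps above V_low.
Round → code 445.

code 445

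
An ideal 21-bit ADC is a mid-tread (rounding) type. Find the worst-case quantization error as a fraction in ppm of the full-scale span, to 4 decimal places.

Rounding → worst-case error = ½ LSB = V_FS/2^22, so 1e+06/4194304 = 0.238419 ppm of full scale.

0.2384 ppm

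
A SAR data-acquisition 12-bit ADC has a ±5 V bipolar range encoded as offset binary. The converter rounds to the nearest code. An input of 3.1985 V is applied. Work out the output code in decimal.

Full-scale span = 10 V; LSB = 10/2^12 = 2.441 mV.
(3.1985 − (−5)) / 0.00244141 = 3358.106 LSBs.
Round → code 3358.

code 3358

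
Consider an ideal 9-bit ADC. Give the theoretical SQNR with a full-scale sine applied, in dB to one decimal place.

55.9 dB

SNR ≈ 6.02·N + 1.76 dB = 6.02·9 + 1.76 = 55.94 dB.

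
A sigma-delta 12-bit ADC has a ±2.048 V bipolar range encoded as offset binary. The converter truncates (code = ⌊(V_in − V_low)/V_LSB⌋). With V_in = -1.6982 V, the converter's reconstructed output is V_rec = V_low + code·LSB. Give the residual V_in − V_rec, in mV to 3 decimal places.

Step size: 4.096 V ÷ 2^12 = 1.000 mV.
(-1.6982 − (−2.048))/0.001 = 349.8000; ⌊·⌋ gives code 349.
Reconstructed: -1.699 V.
Error = -1.6982 − (−1.699) = 0.0008 V = 0.800 mV.

0.800 mV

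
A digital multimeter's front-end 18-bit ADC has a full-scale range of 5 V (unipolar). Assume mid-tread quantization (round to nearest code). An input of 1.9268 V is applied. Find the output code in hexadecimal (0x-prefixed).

code 0x18A9C (decimal 101020)

Full-scale span = 5 V; LSB = 5/2^18 = 19.07 µV.
Input sits at 101019.812 steps above V_low.
Round → code 101020.
In hexadecimal (0x-prefixed): 0x18A9C.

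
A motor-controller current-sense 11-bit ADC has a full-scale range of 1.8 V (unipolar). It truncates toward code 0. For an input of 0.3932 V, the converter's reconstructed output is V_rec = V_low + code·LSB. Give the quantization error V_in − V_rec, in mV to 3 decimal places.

0.329 mV

One LSB is 1.8 V / 2048 = 0.879 mV.
(V_in − V_low)/LSB = (0.3932 − 0)/0.000878906 = 447.3742 → code 447 (floor).
Reconstructed: 0.39287109 V.
Difference: 0.000328906 V → 0.329 mV.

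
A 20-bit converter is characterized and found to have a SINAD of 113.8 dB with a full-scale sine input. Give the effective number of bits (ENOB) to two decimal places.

ENOB = (SINAD − 1.76) / 6.02 = (113.8 − 1.76)/6.02 = 18.611.

18.61 bits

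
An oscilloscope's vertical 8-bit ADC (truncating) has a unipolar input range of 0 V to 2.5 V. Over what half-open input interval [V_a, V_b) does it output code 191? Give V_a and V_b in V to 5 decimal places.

LSB = 2.5/2^8 = 9.766 mV.
V_a = V_low + 191·LSB = 1.86523 V; V_b = V_low + 192·LSB = 1.875 V.

[1.86523 V, 1.87500 V)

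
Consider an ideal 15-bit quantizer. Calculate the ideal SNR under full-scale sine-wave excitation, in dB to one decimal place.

SNR ≈ 6.02·N + 1.76 dB = 6.02·15 + 1.76 = 92.06 dB.

92.1 dB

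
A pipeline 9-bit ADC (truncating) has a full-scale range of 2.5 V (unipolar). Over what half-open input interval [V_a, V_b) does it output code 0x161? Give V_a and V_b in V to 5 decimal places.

[1.72363 V, 1.72852 V)

LSB = 2.5/2^9 = 4.883 mV.
Code 0x161 = 353 decimal.
V_a = V_low + 353·LSB = 1.72363 V; V_b = V_low + 354·LSB = 1.72852 V.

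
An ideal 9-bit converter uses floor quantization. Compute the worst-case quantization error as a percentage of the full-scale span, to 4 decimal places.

Truncating → worst-case error = 1 LSB = V_FS/2^9, so 100/512 = 0.195312 % of full scale.

0.1953 %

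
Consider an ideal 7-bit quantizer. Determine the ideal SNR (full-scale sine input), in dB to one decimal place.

SNR ≈ 6.02·N + 1.76 dB = 6.02·7 + 1.76 = 43.90 dB.

43.9 dB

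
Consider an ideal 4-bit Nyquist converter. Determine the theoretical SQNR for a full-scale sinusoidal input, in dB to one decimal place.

SNR ≈ 6.02·N + 1.76 dB = 6.02·4 + 1.76 = 25.84 dB.

25.8 dB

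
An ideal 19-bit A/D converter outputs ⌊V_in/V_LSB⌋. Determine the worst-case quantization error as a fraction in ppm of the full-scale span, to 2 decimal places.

1.91 ppm

Truncating → worst-case error = 1 LSB = V_FS/2^19, so 1e+06/524288 = 1.90735 ppm of full scale.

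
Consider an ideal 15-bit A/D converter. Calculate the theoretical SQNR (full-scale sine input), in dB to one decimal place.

92.1 dB

SNR ≈ 6.02·N + 1.76 dB = 6.02·15 + 1.76 = 92.06 dB.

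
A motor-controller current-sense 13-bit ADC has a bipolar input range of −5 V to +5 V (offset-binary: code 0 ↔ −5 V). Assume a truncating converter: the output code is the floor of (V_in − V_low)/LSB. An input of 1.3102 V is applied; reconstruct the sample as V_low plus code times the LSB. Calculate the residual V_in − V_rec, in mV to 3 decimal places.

Step size: 10 V ÷ 2^13 = 1.221 mV.
Scaled input = 5169.3158 LSBs, so code = 5169.
Reconstructed: 1.3098145 V.
Difference: 0.000385547 V → 0.386 mV.

0.386 mV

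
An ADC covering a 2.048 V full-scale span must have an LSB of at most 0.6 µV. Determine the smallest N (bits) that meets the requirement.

Number of steps required ≥ 2.048 V / 0.6 µV = 3413333.33.
Need 2^N ≥ 3413333.33; 2^21 = 2097152, 2^22 = 4194304.
Minimum N = 22.

22 bits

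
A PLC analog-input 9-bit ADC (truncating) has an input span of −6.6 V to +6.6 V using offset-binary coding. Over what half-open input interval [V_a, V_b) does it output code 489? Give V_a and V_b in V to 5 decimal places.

LSB = 13.2/2^9 = 25.781 mV.
V_a = V_low + 489·LSB = 6.00703 V; V_b = V_low + 490·LSB = 6.03281 V.

[6.00703 V, 6.03281 V)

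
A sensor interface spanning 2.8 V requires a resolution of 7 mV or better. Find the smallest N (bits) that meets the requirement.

9 bits

Number of steps required ≥ 2.8 V / 7 mV = 400.00.
Need 2^N ≥ 400.00; 2^8 = 256, 2^9 = 512.
Minimum N = 9.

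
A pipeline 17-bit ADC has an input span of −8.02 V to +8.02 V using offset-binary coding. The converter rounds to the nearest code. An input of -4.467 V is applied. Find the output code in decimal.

Full-scale span = 16.04 V; LSB = 16.04/2^17 = 122.38 µV.
Input sits at 29033.592 steps above V_low.
So the output code is 29034.

code 29034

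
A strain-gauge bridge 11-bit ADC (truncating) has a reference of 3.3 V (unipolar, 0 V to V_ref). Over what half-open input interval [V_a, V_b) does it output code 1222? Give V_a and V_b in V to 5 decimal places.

LSB = 3.3/2^11 = 1.611 mV.
V_a = V_low + 1222·LSB = 1.96904 V; V_b = V_low + 1223·LSB = 1.97065 V.

[1.96904 V, 1.97065 V)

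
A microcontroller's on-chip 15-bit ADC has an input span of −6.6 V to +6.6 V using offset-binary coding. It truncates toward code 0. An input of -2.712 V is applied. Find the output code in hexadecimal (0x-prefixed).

Full-scale span = 13.2 V; LSB = 13.2/2^15 = 402.83 µV.
(-2.712 − (−6.6)) / 0.000402832 = 9651.665 LSBs.
⌊·⌋(9651.665) = 9651.
In hexadecimal (0x-prefixed): 0x25B3.

code 0x25B3 (decimal 9651)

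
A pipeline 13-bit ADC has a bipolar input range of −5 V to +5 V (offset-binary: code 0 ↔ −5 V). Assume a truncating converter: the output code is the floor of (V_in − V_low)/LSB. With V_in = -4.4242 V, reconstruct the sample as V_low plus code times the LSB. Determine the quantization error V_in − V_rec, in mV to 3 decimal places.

LSB = 10/2^13 = 1.221 mV.
Scaled input = 471.6954 LSBs, so code = 471.
Reconstructed: -4.4250488 V.
V_in − V_rec = 0.000848828 V = 0.849 mV.

0.849 mV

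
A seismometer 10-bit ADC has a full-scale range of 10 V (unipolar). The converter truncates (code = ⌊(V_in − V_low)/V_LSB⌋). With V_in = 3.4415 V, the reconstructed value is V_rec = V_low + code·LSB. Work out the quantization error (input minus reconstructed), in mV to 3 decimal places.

4.000 mV

LSB = 10/2^10 = 9.766 mV.
(V_in − V_low)/LSB = (3.4415 − 0)/0.00976562 = 352.4096 → code 352 (floor).
V_rec = 0 + 352·0.00976562 = 3.4375 V.
Error = 3.4415 − 3.4375 = 0.004 V = 4.000 mV.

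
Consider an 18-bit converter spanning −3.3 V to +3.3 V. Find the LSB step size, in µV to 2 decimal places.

25.18 µV

Full-scale span = 6.6 V.
LSB = 6.6 / 2^18 = 6.6 / 262144 = 2.5177e-05 V = 25.18 µV.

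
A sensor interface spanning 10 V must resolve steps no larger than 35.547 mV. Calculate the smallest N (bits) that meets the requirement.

9 bits

Number of steps required ≥ 10 V / 35.547 mV = 281.32.
Need 2^N ≥ 281.32; 2^8 = 256, 2^9 = 512.
Minimum N = 9.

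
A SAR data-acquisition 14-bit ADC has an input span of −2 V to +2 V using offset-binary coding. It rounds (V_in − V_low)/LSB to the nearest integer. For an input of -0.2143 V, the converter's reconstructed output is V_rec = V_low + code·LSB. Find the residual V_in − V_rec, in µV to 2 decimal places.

One LSB is 4 V / 16384 = 244.14 µV.
Scaled input = 7314.2272 LSBs, so code = 7314.
Code 7314 maps back to (−2) + 7314×0.000244141 V = -0.21435547 V.
Difference: 5.54688e-05 V → 55.47 µV.

55.47 µV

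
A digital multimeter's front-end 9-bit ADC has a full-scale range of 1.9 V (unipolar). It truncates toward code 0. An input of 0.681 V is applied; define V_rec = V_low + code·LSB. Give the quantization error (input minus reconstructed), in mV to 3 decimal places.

1.898 mV

Step size: 1.9 V ÷ 2^9 = 3.711 mV.
(0.681 − 0)/0.00371094 = 183.5116; ⌊·⌋ gives code 183.
Reconstructed: 0.67910156 V.
Difference: 0.00189844 V → 1.898 mV.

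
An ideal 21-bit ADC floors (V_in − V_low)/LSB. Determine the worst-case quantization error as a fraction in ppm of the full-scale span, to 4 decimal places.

0.4768 ppm

Truncating → worst-case error = 1 LSB = V_FS/2^21, so 1e+06/2097152 = 0.476837 ppm of full scale.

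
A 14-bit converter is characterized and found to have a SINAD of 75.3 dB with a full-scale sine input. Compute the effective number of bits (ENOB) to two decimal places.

12.22 bits

ENOB = (SINAD − 1.76) / 6.02 = (75.3 − 1.76)/6.02 = 12.216.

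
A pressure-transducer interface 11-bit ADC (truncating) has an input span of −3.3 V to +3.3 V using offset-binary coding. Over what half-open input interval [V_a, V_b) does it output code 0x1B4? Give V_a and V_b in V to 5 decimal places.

[-1.89492 V, -1.89170 V)

LSB = 6.6/2^11 = 3.223 mV.
Code 0x1B4 = 436 decimal.
V_a = V_low + 436·LSB = -1.89492 V; V_b = V_low + 437·LSB = -1.8917 V.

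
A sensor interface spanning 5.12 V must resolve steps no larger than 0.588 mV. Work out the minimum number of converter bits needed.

14 bits

Number of steps required ≥ 5.12 V / 0.588 mV = 8707.48.
Need 2^N ≥ 8707.48; 2^13 = 8192, 2^14 = 16384.
Minimum N = 14.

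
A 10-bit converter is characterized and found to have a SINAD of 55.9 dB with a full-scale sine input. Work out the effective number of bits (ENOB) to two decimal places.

ENOB = (SINAD − 1.76) / 6.02 = (55.9 − 1.76)/6.02 = 8.993.

8.99 bits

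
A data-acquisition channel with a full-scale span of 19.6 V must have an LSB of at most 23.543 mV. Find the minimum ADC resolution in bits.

10 bits

Number of steps required ≥ 19.6 V / 23.543 mV = 832.52.
Need 2^N ≥ 832.52; 2^9 = 512, 2^10 = 1024.
Minimum N = 10.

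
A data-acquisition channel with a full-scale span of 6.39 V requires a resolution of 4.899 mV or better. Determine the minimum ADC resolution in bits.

Number of steps required ≥ 6.39 V / 4.899 mV = 1304.35.
Need 2^N ≥ 1304.35; 2^10 = 1024, 2^11 = 2048.
Minimum N = 11.

11 bits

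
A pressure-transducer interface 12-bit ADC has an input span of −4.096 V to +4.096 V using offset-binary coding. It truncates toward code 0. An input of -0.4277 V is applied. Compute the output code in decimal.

code 1834

Full-scale span = 8.192 V; LSB = 8.192/2^12 = 2.000 mV.
Input sits at 1834.150 steps above V_low.
Floor → code 1834.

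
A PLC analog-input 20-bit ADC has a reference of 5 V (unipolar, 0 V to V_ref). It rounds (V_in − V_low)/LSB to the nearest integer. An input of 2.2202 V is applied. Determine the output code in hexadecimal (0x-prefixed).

code 0x71ACA (decimal 465610)

LSB = 5 V / 1048576 = 4.77 µV.
Input sits at 465609.687 steps above V_low.
round(465609.687) = 465610.
In hexadecimal (0x-prefixed): 0x71ACA.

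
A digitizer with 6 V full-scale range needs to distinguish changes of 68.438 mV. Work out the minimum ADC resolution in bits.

7 bits

Number of steps required ≥ 6 V / 68.438 mV = 87.67.
Need 2^N ≥ 87.67; 2^6 = 64, 2^7 = 128.
Minimum N = 7.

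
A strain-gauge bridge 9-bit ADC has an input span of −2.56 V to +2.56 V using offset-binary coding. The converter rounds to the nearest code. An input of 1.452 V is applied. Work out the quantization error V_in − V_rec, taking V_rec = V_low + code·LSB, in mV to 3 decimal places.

2.000 mV

Step size: 5.12 V ÷ 2^9 = 10.000 mV.
(1.452 − (−2.56))/0.01 = 401.2000; round gives code 401.
Code 401 maps back to (−2.56) + 401×0.01 V = 1.45 V.
Error = 1.452 − 1.45 = 0.002 V = 2.000 mV.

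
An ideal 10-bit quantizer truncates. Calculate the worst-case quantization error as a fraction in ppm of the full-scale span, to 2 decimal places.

Truncating → worst-case error = 1 LSB = V_FS/2^10, so 1e+06/1024 = 976.562 ppm of full scale.

976.56 ppm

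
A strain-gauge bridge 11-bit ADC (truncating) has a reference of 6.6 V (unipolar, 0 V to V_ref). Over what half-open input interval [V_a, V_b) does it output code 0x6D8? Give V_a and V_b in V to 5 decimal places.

[5.64609 V, 5.64932 V)

LSB = 6.6/2^11 = 3.223 mV.
Code 0x6D8 = 1752 decimal.
V_a = V_low + 1752·LSB = 5.64609 V; V_b = V_low + 1753·LSB = 5.64932 V.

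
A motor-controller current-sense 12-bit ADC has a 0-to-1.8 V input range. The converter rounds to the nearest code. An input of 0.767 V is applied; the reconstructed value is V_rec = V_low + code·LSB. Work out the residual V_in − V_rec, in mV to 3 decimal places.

0.154 mV

Step size: 1.8 V ÷ 2^12 = 439.45 µV.
Scaled input = 1745.3511 LSBs, so code = 1745.
Code 1745 maps back to 0 + 1745×0.000439453 V = 0.7668457 V.
Error = 0.767 − 0.7668457 = 0.000154297 V = 0.154 mV.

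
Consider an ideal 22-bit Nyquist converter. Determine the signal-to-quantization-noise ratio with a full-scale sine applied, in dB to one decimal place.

134.2 dB

SNR ≈ 6.02·N + 1.76 dB = 6.02·22 + 1.76 = 134.20 dB.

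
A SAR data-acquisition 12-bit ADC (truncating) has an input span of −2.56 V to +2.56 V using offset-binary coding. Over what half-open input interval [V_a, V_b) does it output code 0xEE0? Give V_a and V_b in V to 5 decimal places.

LSB = 5.12/2^12 = 1.250 mV.
Code 0xEE0 = 3808 decimal.
V_a = V_low + 3808·LSB = 2.2 V; V_b = V_low + 3809·LSB = 2.20125 V.

[2.20000 V, 2.20125 V)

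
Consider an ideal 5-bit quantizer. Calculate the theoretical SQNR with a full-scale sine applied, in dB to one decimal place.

SNR ≈ 6.02·N + 1.76 dB = 6.02·5 + 1.76 = 31.86 dB.

31.9 dB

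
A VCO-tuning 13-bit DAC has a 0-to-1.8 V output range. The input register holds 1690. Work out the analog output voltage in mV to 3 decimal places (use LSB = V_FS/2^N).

LSB = 1.8 V / 2^13 = 219.73 µV.
V_out = 0 + 1690 × 0.000219727 V = 0.371338 V.
= 371.338 mV.

371.338 mV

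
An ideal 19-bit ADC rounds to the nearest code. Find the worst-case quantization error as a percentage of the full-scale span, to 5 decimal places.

Rounding → worst-case error = ½ LSB = V_FS/2^20, so 100/1048576 = 9.53674e-05 % of full scale.

0.00010 %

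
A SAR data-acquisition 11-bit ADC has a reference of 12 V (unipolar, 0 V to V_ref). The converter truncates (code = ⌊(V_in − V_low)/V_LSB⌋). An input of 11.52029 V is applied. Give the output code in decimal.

code 1966

LSB = 12 V / 2048 = 5.859 mV.
(11.52029 − 0) / 0.00585938 = 1966.129 LSBs.
Floor → code 1966.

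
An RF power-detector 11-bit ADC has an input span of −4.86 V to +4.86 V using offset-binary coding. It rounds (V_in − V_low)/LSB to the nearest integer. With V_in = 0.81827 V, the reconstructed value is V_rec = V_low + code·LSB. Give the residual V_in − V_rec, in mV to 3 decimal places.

LSB = 9.72/2^11 = 4.746 mV.
(V_in − V_low)/LSB = (0.81827 − (−4.86))/0.00474609 = 1196.4092 → code 1196 (round).
V_rec = (−4.86) + 1196·0.00474609 = 0.81632812 V.
V_in − V_rec = 0.00194188 V = 1.942 mV.

1.942 mV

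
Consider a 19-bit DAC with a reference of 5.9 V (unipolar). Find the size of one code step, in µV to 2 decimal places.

Full-scale span = 5.9 V.
LSB = 5.9 / 2^19 = 5.9 / 524288 = 1.12534e-05 V = 11.25 µV.

11.25 µV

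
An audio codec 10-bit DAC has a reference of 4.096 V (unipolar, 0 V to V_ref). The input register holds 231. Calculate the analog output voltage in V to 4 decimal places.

LSB = 4.096 V / 2^10 = 4.000 mV.
V_out = 0 + 231 × 0.004 V = 0.924 V.

0.9240 V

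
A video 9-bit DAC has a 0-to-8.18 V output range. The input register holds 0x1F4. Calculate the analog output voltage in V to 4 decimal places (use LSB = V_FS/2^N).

LSB = 8.18 V / 2^9 = 15.977 mV.
Code 0x1F4 = 500 decimal.
V_out = 0 + 500 × 0.0159766 V = 7.98828 V.

7.9883 V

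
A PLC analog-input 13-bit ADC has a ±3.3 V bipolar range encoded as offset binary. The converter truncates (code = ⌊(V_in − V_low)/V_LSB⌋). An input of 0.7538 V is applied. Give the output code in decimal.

code 5031

With 8192 levels over 6.6 V, one step is 0.806 mV.
Input sits at 5031.626 steps above V_low.
⌊·⌋(5031.626) = 5031.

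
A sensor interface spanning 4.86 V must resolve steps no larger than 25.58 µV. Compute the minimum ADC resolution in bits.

18 bits

Number of steps required ≥ 4.86 V / 25.58 µV = 189992.18.
Need 2^N ≥ 189992.18; 2^17 = 131072, 2^18 = 262144.
Minimum N = 18.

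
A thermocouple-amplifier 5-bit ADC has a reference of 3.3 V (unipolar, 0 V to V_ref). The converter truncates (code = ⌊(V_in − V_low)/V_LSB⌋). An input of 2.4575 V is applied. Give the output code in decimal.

code 23

Full-scale span = 3.3 V; LSB = 3.3/2^5 = 103.125 mV.
Input sits at 23.830 steps above V_low.
So the output code is 23.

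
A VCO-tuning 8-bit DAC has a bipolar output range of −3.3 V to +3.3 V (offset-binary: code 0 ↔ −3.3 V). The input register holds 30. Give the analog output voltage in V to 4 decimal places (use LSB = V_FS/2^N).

LSB = 6.6 V / 2^8 = 25.781 mV.
V_out = (−3.3) + 30 × 0.0257812 V = -2.52656 V.

-2.5266 V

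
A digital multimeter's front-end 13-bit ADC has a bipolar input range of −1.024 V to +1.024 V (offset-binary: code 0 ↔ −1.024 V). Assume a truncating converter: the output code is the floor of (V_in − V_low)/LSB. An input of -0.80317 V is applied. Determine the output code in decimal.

code 883

With 8192 levels over 2.048 V, one step is 250.00 µV.
(V_in − V_low)/LSB = (-0.80317 − (−1.024)) / 0.00025 = 883.320.
Floor → code 883.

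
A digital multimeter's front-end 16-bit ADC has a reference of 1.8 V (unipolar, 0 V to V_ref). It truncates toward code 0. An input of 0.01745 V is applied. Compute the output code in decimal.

With 65536 levels over 1.8 V, one step is 27.47 µV.
Input sits at 635.335 steps above V_low.
So the output code is 635.

code 635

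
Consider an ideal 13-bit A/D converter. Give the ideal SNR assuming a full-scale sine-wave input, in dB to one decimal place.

80.0 dB

SNR ≈ 6.02·N + 1.76 dB = 6.02·13 + 1.76 = 80.02 dB.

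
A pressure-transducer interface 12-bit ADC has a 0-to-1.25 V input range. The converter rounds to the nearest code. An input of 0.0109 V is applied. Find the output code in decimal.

code 36

With 4096 levels over 1.25 V, one step is 305.18 µV.
(0.0109 − 0) / 0.000305176 = 35.717 LSBs.
Round → code 36.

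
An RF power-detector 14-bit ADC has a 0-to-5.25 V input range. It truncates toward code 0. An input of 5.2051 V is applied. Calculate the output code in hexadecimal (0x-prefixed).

With 16384 levels over 5.25 V, one step is 320.43 µV.
(V_in − V_low)/LSB = (5.2051 − 0) / 0.000320435 = 16243.878.
⌊·⌋(16243.878) = 16243.
In hexadecimal (0x-prefixed): 0x3F73.

code 0x3F73 (decimal 16243)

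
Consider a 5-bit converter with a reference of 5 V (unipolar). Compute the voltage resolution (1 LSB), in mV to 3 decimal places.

Full-scale span = 5 V.
LSB = 5 / 2^5 = 5 / 32 = 0.15625 V = 156.250 mV.

156.250 mV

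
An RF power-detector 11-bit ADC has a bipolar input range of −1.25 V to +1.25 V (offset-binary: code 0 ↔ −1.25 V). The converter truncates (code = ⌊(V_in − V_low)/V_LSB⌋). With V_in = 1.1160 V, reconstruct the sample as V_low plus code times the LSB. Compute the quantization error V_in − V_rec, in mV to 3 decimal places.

0.277 mV

Step size: 2.5 V ÷ 2^11 = 1.221 mV.
(1.1160 − (−1.25))/0.0012207 = 1938.2272; ⌊·⌋ gives code 1938.
Code 1938 maps back to (−1.25) + 1938×0.0012207 V = 1.1157227 V.
V_in − V_rec = 0.000277344 V = 0.277 mV.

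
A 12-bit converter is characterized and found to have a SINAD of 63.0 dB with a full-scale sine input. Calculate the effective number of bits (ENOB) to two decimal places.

ENOB = (SINAD − 1.76) / 6.02 = (63.0 − 1.76)/6.02 = 10.173.

10.17 bits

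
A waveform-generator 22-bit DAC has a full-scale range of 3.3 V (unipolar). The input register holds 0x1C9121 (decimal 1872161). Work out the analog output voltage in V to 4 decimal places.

LSB = 3.3 V / 2^22 = 0.79 µV.
Code 0x1C9121 = 1872161 decimal.
V_out = 0 + 1872161 × 7.86781e-07 V = 1.47298 V.

1.4730 V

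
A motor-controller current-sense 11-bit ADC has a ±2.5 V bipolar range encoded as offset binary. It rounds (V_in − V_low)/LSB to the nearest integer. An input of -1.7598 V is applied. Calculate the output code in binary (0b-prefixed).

With 2048 levels over 5 V, one step is 2.441 mV.
Input sits at 303.186 steps above V_low.
Round → code 303.
In binary (0b-prefixed): 0b100101111.

code 0b100101111 (decimal 303)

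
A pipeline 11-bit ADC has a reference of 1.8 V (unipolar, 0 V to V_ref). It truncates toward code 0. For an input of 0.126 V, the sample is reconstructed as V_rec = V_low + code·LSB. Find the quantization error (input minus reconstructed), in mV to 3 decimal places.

Step size: 1.8 V ÷ 2^11 = 0.879 mV.
(0.126 − 0)/0.000878906 = 143.3600; ⌊·⌋ gives code 143.
Reconstructed: 0.12568359 V.
V_in − V_rec = 0.000316406 V = 0.316 mV.

0.316 mV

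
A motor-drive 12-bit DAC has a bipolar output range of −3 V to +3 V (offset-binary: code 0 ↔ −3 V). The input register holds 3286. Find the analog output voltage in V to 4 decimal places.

1.8135 V

LSB = 6 V / 2^12 = 1.465 mV.
V_out = (−3) + 3286 × 0.00146484 V = 1.81348 V.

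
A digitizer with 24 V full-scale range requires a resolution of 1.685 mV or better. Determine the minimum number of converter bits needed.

Number of steps required ≥ 24 V / 1.685 mV = 14243.32.
Need 2^N ≥ 14243.32; 2^13 = 8192, 2^14 = 16384.
Minimum N = 14.

14 bits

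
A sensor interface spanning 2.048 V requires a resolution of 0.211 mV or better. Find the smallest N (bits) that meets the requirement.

Number of steps required ≥ 2.048 V / 0.211 mV = 9706.16.
Need 2^N ≥ 9706.16; 2^13 = 8192, 2^14 = 16384.
Minimum N = 14.

14 bits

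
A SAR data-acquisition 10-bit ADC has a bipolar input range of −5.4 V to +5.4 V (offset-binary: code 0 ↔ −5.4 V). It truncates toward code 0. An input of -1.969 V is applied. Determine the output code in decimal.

code 325

LSB = 10.8 V / 1024 = 10.547 mV.
Input sits at 325.310 steps above V_low.
So the output code is 325.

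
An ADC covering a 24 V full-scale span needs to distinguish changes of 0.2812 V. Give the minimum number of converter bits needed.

7 bits

Number of steps required ≥ 24 V / 0.2812 V = 85.35.
Need 2^N ≥ 85.35; 2^6 = 64, 2^7 = 128.
Minimum N = 7.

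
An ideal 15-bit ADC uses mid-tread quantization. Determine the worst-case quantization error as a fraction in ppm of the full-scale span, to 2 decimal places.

Rounding → worst-case error = ½ LSB = V_FS/2^16, so 1e+06/65536 = 15.2588 ppm of full scale.

15.26 ppm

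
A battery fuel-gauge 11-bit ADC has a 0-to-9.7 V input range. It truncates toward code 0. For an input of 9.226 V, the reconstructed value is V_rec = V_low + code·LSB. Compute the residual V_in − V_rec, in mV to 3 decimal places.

4.369 mV

LSB = 9.7/2^11 = 4.736 mV.
(V_in − V_low)/LSB = (9.226 − 0)/0.00473633 = 1947.9225 → code 1947 (floor).
Code 1947 maps back to 0 + 1947×0.00473633 V = 9.2216309 V.
V_in − V_rec = 0.00436914 V = 4.369 mV.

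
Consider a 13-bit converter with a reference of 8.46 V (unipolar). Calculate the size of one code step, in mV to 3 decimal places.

Full-scale span = 8.46 V.
LSB = 8.46 / 2^13 = 8.46 / 8192 = 0.00103271 V = 1.033 mV.

1.033 mV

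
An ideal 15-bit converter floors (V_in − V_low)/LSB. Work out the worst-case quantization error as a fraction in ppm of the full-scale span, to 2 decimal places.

30.52 ppm

Truncating → worst-case error = 1 LSB = V_FS/2^15, so 1e+06/32768 = 30.5176 ppm of full scale.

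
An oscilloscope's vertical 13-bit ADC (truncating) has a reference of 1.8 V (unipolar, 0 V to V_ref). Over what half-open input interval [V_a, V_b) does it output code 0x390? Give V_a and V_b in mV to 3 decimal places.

[200.391 mV, 200.610 mV)

LSB = 1.8/2^13 = 219.73 µV.
Code 0x390 = 912 decimal.
V_a = V_low + 912·LSB = 0.200391 V; V_b = V_low + 913·LSB = 0.20061 V.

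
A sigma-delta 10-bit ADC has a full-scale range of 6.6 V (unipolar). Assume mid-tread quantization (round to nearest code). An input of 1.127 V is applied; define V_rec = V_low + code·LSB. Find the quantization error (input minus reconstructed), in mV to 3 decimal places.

One LSB is 6.6 V / 1024 = 6.445 mV.
(1.127 − 0)/0.00644531 = 174.8558; round gives code 175.
Reconstructed: 1.1279297 V.
Error = 1.127 − 1.1279297 = -0.000929687 V = -0.930 mV.

-0.930 mV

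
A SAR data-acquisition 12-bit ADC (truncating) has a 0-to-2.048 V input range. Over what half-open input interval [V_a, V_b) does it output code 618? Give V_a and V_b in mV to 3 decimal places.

LSB = 2.048/2^12 = 0.500 mV.
V_a = V_low + 618·LSB = 0.309 V; V_b = V_low + 619·LSB = 0.3095 V.

[309.000 mV, 309.500 mV)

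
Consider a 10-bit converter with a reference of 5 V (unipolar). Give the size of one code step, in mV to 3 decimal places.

Full-scale span = 5 V.
LSB = 5 / 2^10 = 5 / 1024 = 0.00488281 V = 4.883 mV.

4.883 mV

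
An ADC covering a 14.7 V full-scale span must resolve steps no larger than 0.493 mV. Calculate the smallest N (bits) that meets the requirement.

15 bits

Number of steps required ≥ 14.7 V / 0.493 mV = 29817.44.
Need 2^N ≥ 29817.44; 2^14 = 16384, 2^15 = 32768.
Minimum N = 15.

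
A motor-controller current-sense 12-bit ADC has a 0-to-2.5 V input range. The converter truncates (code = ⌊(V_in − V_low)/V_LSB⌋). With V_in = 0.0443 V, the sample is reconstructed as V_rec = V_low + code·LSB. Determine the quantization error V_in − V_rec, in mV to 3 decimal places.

LSB = 2.5/2^12 = 0.610 mV.
Scaled input = 72.5811 LSBs, so code = 72.
Reconstructed: 0.043945312 V.
V_in − V_rec = 0.000354688 V = 0.355 mV.

0.355 mV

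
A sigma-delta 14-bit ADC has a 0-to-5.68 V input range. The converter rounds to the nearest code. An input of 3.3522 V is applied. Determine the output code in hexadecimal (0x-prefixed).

code 0x25C5 (decimal 9669)

Full-scale span = 5.68 V; LSB = 5.68/2^14 = 346.68 µV.
(V_in − V_low)/LSB = (3.3522 − 0) / 0.00034668 = 9669.445.
So the output code is 9669.
In hexadecimal (0x-prefixed): 0x25C5.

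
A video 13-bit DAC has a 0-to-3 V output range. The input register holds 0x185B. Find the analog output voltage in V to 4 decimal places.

2.2833 V

LSB = 3 V / 2^13 = 366.21 µV.
Code 0x185B = 6235 decimal.
V_out = 0 + 6235 × 0.000366211 V = 2.28333 V.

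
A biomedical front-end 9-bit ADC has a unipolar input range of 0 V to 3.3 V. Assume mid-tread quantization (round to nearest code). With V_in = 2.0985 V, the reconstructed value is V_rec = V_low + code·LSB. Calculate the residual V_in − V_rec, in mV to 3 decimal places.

Step size: 3.3 V ÷ 2^9 = 6.445 mV.
(2.0985 − 0)/0.00644531 = 325.5855; round gives code 326.
Code 326 maps back to 0 + 326×0.00644531 V = 2.1011719 V.
Error = 2.0985 − 2.1011719 = -0.00267188 V = -2.672 mV.

-2.672 mV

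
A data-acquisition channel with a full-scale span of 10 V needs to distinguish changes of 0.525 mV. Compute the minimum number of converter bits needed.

15 bits

Number of steps required ≥ 10 V / 0.525 mV = 19047.62.
Need 2^N ≥ 19047.62; 2^14 = 16384, 2^15 = 32768.
Minimum N = 15.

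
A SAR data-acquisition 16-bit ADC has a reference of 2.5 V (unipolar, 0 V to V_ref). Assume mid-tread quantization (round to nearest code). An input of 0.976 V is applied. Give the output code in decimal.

code 25585

With 65536 levels over 2.5 V, one step is 38.15 µV.
(V_in − V_low)/LSB = (0.976 − 0) / 3.8147e-05 = 25585.254.
round(25585.254) = 25585.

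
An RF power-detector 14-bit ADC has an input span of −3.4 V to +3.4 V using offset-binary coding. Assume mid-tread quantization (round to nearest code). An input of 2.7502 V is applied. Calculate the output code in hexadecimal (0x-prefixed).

Full-scale span = 6.8 V; LSB = 6.8/2^14 = 415.04 µV.
Input sits at 14818.364 steps above V_low.
So the output code is 14818.
In hexadecimal (0x-prefixed): 0x39E2.

code 0x39E2 (decimal 14818)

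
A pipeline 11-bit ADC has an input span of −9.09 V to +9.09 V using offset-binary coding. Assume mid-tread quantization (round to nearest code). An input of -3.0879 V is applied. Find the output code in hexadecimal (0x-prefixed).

With 2048 levels over 18.18 V, one step is 8.877 mV.
(V_in − V_low)/LSB = (-3.0879 − (−9.09)) / 0.00887695 = 676.144.
Round → code 676.
In hexadecimal (0x-prefixed): 0x2A4.

code 0x2A4 (decimal 676)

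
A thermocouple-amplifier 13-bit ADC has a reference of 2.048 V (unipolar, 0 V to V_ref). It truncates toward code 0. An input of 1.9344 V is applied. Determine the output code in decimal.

code 7737

Full-scale span = 2.048 V; LSB = 2.048/2^13 = 250.00 µV.
(V_in − V_low)/LSB = (1.9344 − 0) / 0.00025 = 7737.600.
Floor → code 7737.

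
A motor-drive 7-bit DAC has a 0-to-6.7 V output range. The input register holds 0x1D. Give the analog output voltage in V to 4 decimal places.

1.5180 V

LSB = 6.7 V / 2^7 = 52.344 mV.
Code 0x1D = 29 decimal.
V_out = 0 + 29 × 0.0523438 V = 1.51797 V.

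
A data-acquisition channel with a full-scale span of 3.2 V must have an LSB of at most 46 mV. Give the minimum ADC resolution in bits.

Number of steps required ≥ 3.2 V / 46 mV = 69.57.
Need 2^N ≥ 69.57; 2^6 = 64, 2^7 = 128.
Minimum N = 7.

7 bits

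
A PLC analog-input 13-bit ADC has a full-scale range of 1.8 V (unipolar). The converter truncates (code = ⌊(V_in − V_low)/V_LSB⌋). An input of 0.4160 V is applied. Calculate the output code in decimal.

code 1893

Full-scale span = 1.8 V; LSB = 1.8/2^13 = 219.73 µV.
Input sits at 1893.262 steps above V_low.
Floor → code 1893.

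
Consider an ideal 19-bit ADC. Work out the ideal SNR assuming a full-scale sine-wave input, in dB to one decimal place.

SNR ≈ 6.02·N + 1.76 dB = 6.02·19 + 1.76 = 116.14 dB.

116.1 dB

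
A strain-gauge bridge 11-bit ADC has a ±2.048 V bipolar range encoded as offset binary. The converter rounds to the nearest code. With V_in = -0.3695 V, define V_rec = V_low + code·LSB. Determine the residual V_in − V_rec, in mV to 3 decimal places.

LSB = 4.096/2^11 = 2.000 mV.
Scaled input = 839.2500 LSBs, so code = 839.
Code 839 maps back to (−2.048) + 839×0.002 V = -0.37 V.
Error = -0.3695 − (−0.37) = 0.0005 V = 0.500 mV.

0.500 mV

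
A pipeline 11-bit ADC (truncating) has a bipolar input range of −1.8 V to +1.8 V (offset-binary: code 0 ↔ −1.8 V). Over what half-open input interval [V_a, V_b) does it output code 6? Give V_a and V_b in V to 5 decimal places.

[-1.78945 V, -1.78770 V)

LSB = 3.6/2^11 = 1.758 mV.
V_a = V_low + 6·LSB = -1.78945 V; V_b = V_low + 7·LSB = -1.7877 V.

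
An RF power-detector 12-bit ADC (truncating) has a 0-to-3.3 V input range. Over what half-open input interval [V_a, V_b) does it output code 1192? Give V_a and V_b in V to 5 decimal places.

[0.96035 V, 0.96116 V)

LSB = 3.3/2^12 = 0.806 mV.
V_a = V_low + 1192·LSB = 0.960352 V; V_b = V_low + 1193·LSB = 0.961157 V.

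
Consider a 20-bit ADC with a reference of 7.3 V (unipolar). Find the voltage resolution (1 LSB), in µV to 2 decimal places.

Full-scale span = 7.3 V.
LSB = 7.3 / 2^20 = 7.3 / 1048576 = 6.96182e-06 V = 6.96 µV.

6.96 µV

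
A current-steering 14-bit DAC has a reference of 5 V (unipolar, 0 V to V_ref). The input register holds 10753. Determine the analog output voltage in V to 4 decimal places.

LSB = 5 V / 2^14 = 305.18 µV.
V_out = 0 + 10753 × 0.000305176 V = 3.28156 V.

3.2816 V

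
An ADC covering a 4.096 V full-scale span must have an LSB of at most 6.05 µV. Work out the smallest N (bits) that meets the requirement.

Number of steps required ≥ 4.096 V / 6.05 µV = 677024.79.
Need 2^N ≥ 677024.79; 2^19 = 524288, 2^20 = 1048576.
Minimum N = 20.

20 bits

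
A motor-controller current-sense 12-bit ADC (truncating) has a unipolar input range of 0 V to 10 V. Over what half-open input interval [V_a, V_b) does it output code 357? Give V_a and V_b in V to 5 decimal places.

LSB = 10/2^12 = 2.441 mV.
V_a = V_low + 357·LSB = 0.871582 V; V_b = V_low + 358·LSB = 0.874023 V.

[0.87158 V, 0.87402 V)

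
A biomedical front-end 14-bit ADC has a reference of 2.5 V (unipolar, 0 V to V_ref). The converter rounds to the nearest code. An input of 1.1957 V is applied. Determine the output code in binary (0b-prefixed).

With 16384 levels over 2.5 V, one step is 152.59 µV.
(1.1957 − 0) / 0.000152588 = 7836.140 LSBs.
So the output code is 7836.
In binary (0b-prefixed): 0b1111010011100.

code 0b1111010011100 (decimal 7836)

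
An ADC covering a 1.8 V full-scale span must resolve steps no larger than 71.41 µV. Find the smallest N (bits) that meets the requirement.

Number of steps required ≥ 1.8 V / 71.41 µV = 25206.55.
Need 2^N ≥ 25206.55; 2^14 = 16384, 2^15 = 32768.
Minimum N = 15.

15 bits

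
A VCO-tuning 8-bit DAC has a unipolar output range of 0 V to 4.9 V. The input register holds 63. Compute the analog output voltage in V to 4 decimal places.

1.2059 V

LSB = 4.9 V / 2^8 = 19.141 mV.
V_out = 0 + 63 × 0.0191406 V = 1.20586 V.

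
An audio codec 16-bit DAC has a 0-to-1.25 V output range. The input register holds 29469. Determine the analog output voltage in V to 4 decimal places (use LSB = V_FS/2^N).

0.5621 V

LSB = 1.25 V / 2^16 = 19.07 µV.
V_out = 0 + 29469 × 1.90735e-05 V = 0.562077 V.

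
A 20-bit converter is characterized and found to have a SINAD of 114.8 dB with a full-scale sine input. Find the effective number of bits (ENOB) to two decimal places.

ENOB = (SINAD − 1.76) / 6.02 = (114.8 − 1.76)/6.02 = 18.777.

18.78 bits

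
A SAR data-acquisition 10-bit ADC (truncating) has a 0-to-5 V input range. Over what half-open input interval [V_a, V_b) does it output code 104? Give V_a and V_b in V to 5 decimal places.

LSB = 5/2^10 = 4.883 mV.
V_a = V_low + 104·LSB = 0.507812 V; V_b = V_low + 105·LSB = 0.512695 V.

[0.50781 V, 0.51270 V)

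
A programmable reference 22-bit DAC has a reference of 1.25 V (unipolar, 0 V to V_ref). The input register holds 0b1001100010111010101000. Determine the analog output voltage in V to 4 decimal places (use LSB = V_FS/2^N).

LSB = 1.25 V / 2^22 = 0.30 µV.
Code 0b1001100010111010101000 = 2502312 decimal.
V_out = 0 + 2502312 × 2.98023e-07 V = 0.745747 V.

0.7457 V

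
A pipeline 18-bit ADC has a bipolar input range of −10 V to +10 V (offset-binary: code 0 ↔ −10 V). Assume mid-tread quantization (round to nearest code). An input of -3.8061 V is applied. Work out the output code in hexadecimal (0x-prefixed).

code 0x13D21 (decimal 81185)

LSB = 20 V / 262144 = 76.29 µV.
Input sits at 81184.686 steps above V_low.
So the output code is 81185.
In hexadecimal (0x-prefixed): 0x13D21.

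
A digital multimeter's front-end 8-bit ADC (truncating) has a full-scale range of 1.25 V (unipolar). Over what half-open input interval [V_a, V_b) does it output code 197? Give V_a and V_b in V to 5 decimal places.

LSB = 1.25/2^8 = 4.883 mV.
V_a = V_low + 197·LSB = 0.961914 V; V_b = V_low + 198·LSB = 0.966797 V.

[0.96191 V, 0.96680 V)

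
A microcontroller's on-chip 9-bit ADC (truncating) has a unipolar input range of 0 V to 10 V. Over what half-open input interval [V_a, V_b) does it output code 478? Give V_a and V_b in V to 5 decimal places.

[9.33594 V, 9.35547 V)

LSB = 10/2^9 = 19.531 mV.
V_a = V_low + 478·LSB = 9.33594 V; V_b = V_low + 479·LSB = 9.35547 V.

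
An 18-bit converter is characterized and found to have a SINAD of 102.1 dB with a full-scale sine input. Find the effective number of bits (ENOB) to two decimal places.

ENOB = (SINAD − 1.76) / 6.02 = (102.1 − 1.76)/6.02 = 16.668.

16.67 bits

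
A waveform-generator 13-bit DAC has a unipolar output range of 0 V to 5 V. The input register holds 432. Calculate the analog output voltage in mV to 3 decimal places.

LSB = 5 V / 2^13 = 0.610 mV.
V_out = 0 + 432 × 0.000610352 V = 0.263672 V.
= 263.672 mV.

263.672 mV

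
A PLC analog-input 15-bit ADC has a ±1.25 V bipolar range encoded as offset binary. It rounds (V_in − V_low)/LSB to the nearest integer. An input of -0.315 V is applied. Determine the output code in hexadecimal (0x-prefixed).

code 0x2FDF (decimal 12255)

With 32768 levels over 2.5 V, one step is 76.29 µV.
(-0.315 − (−1.25)) / 7.62939e-05 = 12255.232 LSBs.
Round → code 12255.
In hexadecimal (0x-prefixed): 0x2FDF.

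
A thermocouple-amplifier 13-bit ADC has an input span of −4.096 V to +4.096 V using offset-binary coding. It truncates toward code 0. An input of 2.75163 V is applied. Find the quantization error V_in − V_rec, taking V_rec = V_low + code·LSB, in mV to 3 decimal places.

LSB = 8.192/2^13 = 1.000 mV.
Scaled input = 6847.6300 LSBs, so code = 6847.
Reconstructed: 2.751 V.
Difference: 0.00063 V → 0.630 mV.

0.630 mV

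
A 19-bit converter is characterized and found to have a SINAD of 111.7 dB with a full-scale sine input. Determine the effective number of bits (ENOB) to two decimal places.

18.26 bits

ENOB = (SINAD − 1.76) / 6.02 = (111.7 − 1.76)/6.02 = 18.262.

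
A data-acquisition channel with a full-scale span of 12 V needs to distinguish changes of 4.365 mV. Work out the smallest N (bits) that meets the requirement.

Number of steps required ≥ 12 V / 4.365 mV = 2749.14.
Need 2^N ≥ 2749.14; 2^11 = 2048, 2^12 = 4096.
Minimum N = 12.

12 bits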